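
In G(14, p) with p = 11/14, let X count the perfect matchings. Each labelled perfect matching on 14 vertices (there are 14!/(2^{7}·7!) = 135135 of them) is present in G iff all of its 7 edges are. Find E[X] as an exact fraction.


K_14 has 14!/(2^{7}·7!) = 135135 labelled perfect matchings.
For each such perfect matching H, let X_H = 1 if all 7 edges of H are present in G. Then P[X_H = 1] = p^{7} = (11/14)^{7} = 19487171/105413504.
By linearity: E[X] = Σ_H E[X_H] = 135135 · p^{7} = 135135 · 19487171/105413504 = 376199836155/15059072.
Numerically: E[X] ≈ 2.5e+04.

E[X] = 135135 · (11/14)^{7} = 376199836155/15059072 ≈ 2.5e+04.


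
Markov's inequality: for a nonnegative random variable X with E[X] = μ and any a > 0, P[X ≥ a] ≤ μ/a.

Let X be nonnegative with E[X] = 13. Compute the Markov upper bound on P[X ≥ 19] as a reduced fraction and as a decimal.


μ = E[X] = 13, a = 19.
Markov: P[X ≥ 19] ≤ μ/a = (13)/19 = 13/19.
Numerically: ≈ 0.6842.
(Since a = 19 > μ = 13.0000, the bound 13/19 is < 1 and informative.)

P[X ≥ 19] ≤ 13/19 ≈ 0.6842.


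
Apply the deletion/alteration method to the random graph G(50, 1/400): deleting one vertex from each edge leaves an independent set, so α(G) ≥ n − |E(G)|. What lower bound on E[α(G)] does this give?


E[|E(G)|] = C(50, 2)·p = 1225 · (1/400) = 49/16.
E[α(G)] ≥ n − E[|E(G)|] = 50 − 49/16 = 751/16.
Numerically: ≈ 46.93750.
(This is only a lower bound; the true E[α(G)] may be larger.)

E[α(G)] ≥ 751/16 ≈ 46.93750.


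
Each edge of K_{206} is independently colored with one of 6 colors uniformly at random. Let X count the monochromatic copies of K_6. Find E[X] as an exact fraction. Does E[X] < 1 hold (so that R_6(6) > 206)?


E[X] = C(206, 6) · 6^{1 − 15} = 98619368491 · 6^{−14} = 98619368491/78364164096.
As a reduced fraction: E[X] = 98619368491/78364164096 ≈ 1.2584753.
Is E[X] < 1? NO.
Since E[X] ≥ 1, the first-moment bound is inconclusive at n = 206; it does NOT by itself certify R_6(6) > 206.

E[X] = 98619368491/78364164096 ≈ 1.2584753; E[X] ≥ 1; first-moment method inconclusive here.


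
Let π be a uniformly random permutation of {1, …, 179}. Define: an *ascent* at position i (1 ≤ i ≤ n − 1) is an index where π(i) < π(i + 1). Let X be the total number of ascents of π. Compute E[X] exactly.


Write X = Σ X_I over i = 1, …, 178, with X_I the indicator of one ascent.
There are 178 indicators.
For each fixed i, the pair (π(i), π(i+1)) is a uniformly random ordered pair of distinct values from {1, …, 179}; by symmetry P[π(i) < π(i+1)] = 1/2.
By linearity: E[X] = 178 · (1/2) = (179 − 1) · (1/2) = 89 ≈ 89.00000.

E[X] = 89 = 89.00000.


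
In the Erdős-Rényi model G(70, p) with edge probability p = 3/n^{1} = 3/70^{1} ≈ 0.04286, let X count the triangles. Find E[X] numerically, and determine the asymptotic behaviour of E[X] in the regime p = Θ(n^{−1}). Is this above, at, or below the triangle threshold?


Number of potential triangles: C(70, 3) = 54740.
Each occurs with probability p³ ≈ (0.04286)³ ≈ 7.871720e-05.
By linearity: E[X] = C(70, 3)·p³ ≈ 54740 · 7.871720e-05 ≈ 4.3090.
Here α = 1, so p = 3/n is exactly at the triangle threshold p ~ 1/n. Asymptotically E[X] → c³/6 = 3³/6 = 9/2 ≈ 4.5000, a bounded constant. In this regime the triangle count is asymptotically Poisson(c³/6).

E[X] ≈ 4.3090; in regime p = Θ(1/n^{1}) E[X] stays bounded (at the triangle threshold p ~ 1/n).


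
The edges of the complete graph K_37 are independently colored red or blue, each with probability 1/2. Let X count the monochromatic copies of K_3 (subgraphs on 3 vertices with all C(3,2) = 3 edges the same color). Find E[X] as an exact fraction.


Let X = Σ_S X_S over the C(37, 3) = 7770 subsets S of size 3, where X_S = 1 if the K_3 on S is monochromatic.
For a fixed S, the K_3 on S has C(3, 2) = 3 edges. P[all 3 edges red] = (1/2)^3, and likewise for blue, so P[monochromatic] = 2·(1/2)^3 = 2^{1 − 3} = 1/4.
By linearity of expectation: E[X] = C(37, 3) · 2^{1 − 3} = 7770 · 1/4 = 3885/2.
Numerically: E[X] ≈ 1942.50000.

E[X] = C(37,3)·2^(1−C(3,2)) = 3885/2 ≈ 1942.50000.


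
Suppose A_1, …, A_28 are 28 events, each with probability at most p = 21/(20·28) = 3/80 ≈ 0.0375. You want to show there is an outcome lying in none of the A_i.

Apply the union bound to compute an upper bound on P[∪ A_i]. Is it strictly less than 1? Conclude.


Union bound: P[∪_{i=1}^{28} A_i] ≤ Σ_i P[A_i] ≤ 28·p = 28·(3/80) = 21/20.
Numerically: 21/20 ≈ 1.0500.
Is 21/20 < 1? NO.
Since the bound 21/20 is ≥ 1, the union bound is uninformative here; it does NOT by itself certify existence.

28·p = 21/20 ≈ 1.0500; existence NOT certified by the union bound.


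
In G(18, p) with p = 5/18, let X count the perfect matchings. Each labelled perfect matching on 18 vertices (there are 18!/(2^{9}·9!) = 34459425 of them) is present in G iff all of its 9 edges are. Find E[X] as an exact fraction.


K_18 has 18!/(2^{9}·9!) = 34459425 labelled perfect matchings.
For each such perfect matching H, let X_H = 1 if all 9 edges of H are present in G. Then P[X_H = 1] = p^{9} = (5/18)^{9} = 1953125/198359290368.
By linearity: E[X] = Σ_H E[X_H] = 34459425 · p^{9} = 34459425 · 1953125/198359290368 = 830908203125/2448880128.
Numerically: E[X] ≈ 339.3.

E[X] = 34459425 · (5/18)^{9} = 830908203125/2448880128 ≈ 339.3.


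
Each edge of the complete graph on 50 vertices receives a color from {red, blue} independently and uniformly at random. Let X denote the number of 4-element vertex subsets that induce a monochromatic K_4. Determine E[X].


Let X = Σ_S X_S over the C(50, 4) = 230300 subsets S of size 4, where X_S = 1 if the K_4 on S is monochromatic.
For a fixed S, the K_4 on S has C(4, 2) = 6 edges. P[all 6 edges red] = (1/2)^6, and likewise for blue, so P[monochromatic] = 2·(1/2)^6 = 2^{1 − 6} = 1/32.
By linearity: E[X] = C(50, 4) · 2^{1 − 6} = 230300 · 1/32 = 57575/8.
Numerically: E[X] ≈ 7196.87500.

E[X] = C(50,4)·2^(1−C(4,2)) = 57575/8 ≈ 7196.87500.


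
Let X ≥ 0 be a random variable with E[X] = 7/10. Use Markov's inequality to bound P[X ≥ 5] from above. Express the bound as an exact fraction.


μ = E[X] = 7/10, a = 5.
Markov: P[X ≥ 5] ≤ μ/a = (7/10)/5 = 7/50.
Numerically: ≈ 0.14000.
(Since a = 5 > μ = 0.70000, the bound 7/50 is < 1 and informative.)

P[X ≥ 5] ≤ 7/50 ≈ 0.14000.


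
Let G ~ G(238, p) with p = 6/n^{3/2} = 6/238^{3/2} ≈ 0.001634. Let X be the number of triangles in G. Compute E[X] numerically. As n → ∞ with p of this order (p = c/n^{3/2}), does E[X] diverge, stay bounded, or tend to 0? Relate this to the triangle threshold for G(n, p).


Number of potential triangles: C(238, 3) = 2218636.
Each occurs with probability p³ ≈ (0.001634)³ ≈ 4.363726e-09.
By linearity: E[X] = C(238, 3)·p³ ≈ 2218636 · 4.363726e-09 ≈ 0.0097.
Since α = 3/2 > 1, p = c/n^{3/2} = o(1/n) is below the triangle threshold p ~ 1/n. Asymptotically E[X] ~ (c³/6)·n^{3(1−α)} = (6³/6)·n^{-1.5} → 0, so by Markov's inequality G has no triangles w.h.p.

E[X] ≈ 0.0097; in regime p = Θ(1/n^{3/2}) E[X] tends to 0 (below the triangle threshold p ~ 1/n).


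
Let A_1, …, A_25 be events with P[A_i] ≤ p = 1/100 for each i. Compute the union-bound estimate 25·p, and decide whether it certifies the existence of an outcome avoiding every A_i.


Union bound: P[∪_{i=1}^{25} A_i] ≤ Σ_i P[A_i] ≤ 25·p = 25·(1/100) = 1/4.
Numerically: 1/4 ≈ 0.2500.
Is 1/4 < 1? YES.
Since P[∪ A_i] ≤ 1/4 < 1, the complement has P[∩ A_i^c] ≥ 1 − 1/4 = 3/4 > 0, so some outcome avoids every A_i.

25·p = 1/4 ≈ 0.2500; existence CERTIFIED by the union bound.


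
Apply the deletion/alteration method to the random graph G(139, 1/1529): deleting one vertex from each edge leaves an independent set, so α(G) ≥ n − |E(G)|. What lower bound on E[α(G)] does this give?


E[|E(G)|] = C(139, 2)·p = 9591 · (1/1529) = 69/11.
E[α(G)] ≥ n − E[|E(G)|] = 139 − 69/11 = 1460/11.
Numerically: ≈ 132.727273.
(This is only a lower bound; the true E[α(G)] may be larger.)

E[α(G)] ≥ 1460/11 ≈ 132.727273.


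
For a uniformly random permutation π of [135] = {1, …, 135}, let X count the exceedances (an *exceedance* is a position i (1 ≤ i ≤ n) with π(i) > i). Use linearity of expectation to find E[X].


Write X = Σ_{i=1}^{135} X_i, where X_i = 1_{π(i) > i}.
For each fixed i, π(i) is uniform over {1, …, 135} (marginal of a uniform permutation), so P[π(i) > i] = (n − i)/n. Summing: Σ_{i=1}^{135} (n − i)/n = (0 + 1 + … + 134)/135 = 135(135 − 1)/(2·135) = (135 − 1)/2.
Hence E[X] = Σ_{i=1}^{135} (135 − i)/135 = 67 ≈ 67.0000.

E[X] = 67 = 67.0000.


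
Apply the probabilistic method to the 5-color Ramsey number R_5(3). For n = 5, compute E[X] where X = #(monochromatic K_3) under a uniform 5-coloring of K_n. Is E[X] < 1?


E[X] = C(5, 3) · 5^{1 − 3} = 10 · 5^{−2} = 10/25.
As a reduced fraction: E[X] = 2/5 ≈ 0.400.
Is E[X] < 1? YES.
Since E[X] < 1, there exists a 5-coloring of K_{5} with no monochromatic K_3; hence R_5(3) > 5.

E[X] = 2/5 ≈ 0.400; E[X] < 1, so R_5(3) > 5.


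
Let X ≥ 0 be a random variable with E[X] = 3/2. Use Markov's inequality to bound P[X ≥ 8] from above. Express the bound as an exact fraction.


μ = E[X] = 3/2, a = 8.
Markov: P[X ≥ 8] ≤ μ/a = (3/2)/8 = 3/16.
Numerically: ≈ 0.188.
(Since a = 8 > μ = 1.500, the bound 3/16 is < 1 and informative.)

P[X ≥ 8] ≤ 3/16 ≈ 0.188.


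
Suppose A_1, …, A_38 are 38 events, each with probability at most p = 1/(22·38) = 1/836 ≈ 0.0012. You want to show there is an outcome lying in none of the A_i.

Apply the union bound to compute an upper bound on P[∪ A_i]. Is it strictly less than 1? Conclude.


Union bound: P[∪_{i=1}^{38} A_i] ≤ Σ_i P[A_i] ≤ 38·p = 38·(1/836) = 1/22.
Numerically: 1/22 ≈ 0.0455.
Is 1/22 < 1? YES.
Since P[∪ A_i] ≤ 1/22 < 1, the complement has P[∩ A_i^c] ≥ 1 − 1/22 = 21/22 > 0, so some outcome avoids every A_i.

38·p = 1/22 ≈ 0.0455; existence CERTIFIED by the union bound.


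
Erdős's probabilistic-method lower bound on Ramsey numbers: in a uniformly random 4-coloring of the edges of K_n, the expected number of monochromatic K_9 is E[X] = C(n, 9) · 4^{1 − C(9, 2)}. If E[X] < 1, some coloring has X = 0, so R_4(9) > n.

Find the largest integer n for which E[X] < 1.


We need C(n, 9) · 4^{1 − 36} < 1, i.e. C(n, 9) < 4^{36 − 1} = 1180591620717411303424.
Check values of n near the boundary:
  n = 913: C(913, 9) = 1167605542753639808390; 1167605542753639808390 < 1180591620717411303424? YES
  n = 914: C(914, 9) = 1179217089587653905932; 1179217089587653905932 < 1180591620717411303424? YES
  n = 915: C(915, 9) = 1190931166636537885130; 1190931166636537885130 < 1180591620717411303424? NO
  n = 916: C(916, 9) = 1202748565202942340440; 1202748565202942340440 < 1180591620717411303424? NO
  n = 917: C(917, 9) = 1214670081818390006810; 1214670081818390006810 < 1180591620717411303424? NO
The largest n with C(n, 9) < 1180591620717411303424 is n = 914 (where E[X] = 294804272396913476483/295147905179352825856 ≈ 0.999). Hence R_4(9) > 914, i.e. R_4(9) ≥ 915.

Largest n = 914; hence R_4(9) > 914.


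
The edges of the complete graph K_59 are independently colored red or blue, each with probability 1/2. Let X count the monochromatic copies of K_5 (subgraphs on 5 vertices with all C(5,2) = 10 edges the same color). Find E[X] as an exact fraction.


Let X = Σ_S X_S over the C(59, 5) = 5006386 subsets S of size 5, where X_S = 1 if the K_5 on S is monochromatic.
For a fixed S, the K_5 on S has C(5, 2) = 10 edges. P[all 10 edges red] = (1/2)^10, and likewise for blue, so P[monochromatic] = 2·(1/2)^10 = 2^{1 − 10} = 1/512.
Summing: E[X] = C(59, 5) · 2^{1 − 10} = 5006386 · 1/512 = 2503193/256.
Numerically: E[X] ≈ 9778.097656.

E[X] = C(59,5)·2^(1−C(5,2)) = 2503193/256 ≈ 9778.097656.


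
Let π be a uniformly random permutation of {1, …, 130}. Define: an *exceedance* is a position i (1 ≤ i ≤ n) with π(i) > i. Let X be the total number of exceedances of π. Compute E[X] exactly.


Write X = Σ_{i=1}^{130} X_i, where X_i = 1_{π(i) > i}.
For each fixed i, π(i) is uniform over {1, …, 130} (marginal of a uniform permutation), so P[π(i) > i] = (n − i)/n. Summing: Σ_{i=1}^{130} (n − i)/n = (0 + 1 + … + 129)/130 = 130(130 − 1)/(2·130) = (130 − 1)/2.
Hence E[X] = Σ_{i=1}^{130} (130 − i)/130 = 129/2 ≈ 64.50000.

E[X] = 129/2 = 64.50000.


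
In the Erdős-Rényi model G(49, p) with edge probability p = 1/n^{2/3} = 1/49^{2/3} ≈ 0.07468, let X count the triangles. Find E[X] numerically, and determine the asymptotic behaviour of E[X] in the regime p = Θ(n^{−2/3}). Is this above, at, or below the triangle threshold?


Number of potential triangles: C(49, 3) = 18424.
Each occurs with probability p³ ≈ (0.07468)³ ≈ 4.164931e-04.
By linearity: E[X] = C(49, 3)·p³ ≈ 18424 · 4.164931e-04 ≈ 7.6735.
Since α = 2/3 < 1, p = c/n^{2/3} ≫ 1/n is above the triangle threshold p ~ 1/n. Asymptotically E[X] ~ (c³/6)·n^{3(1−α)} = (1³/6)·n^{1} → ∞; triangles are abundant w.h.p.

E[X] ≈ 7.6735; in regime p = Θ(1/n^{2/3}) E[X] diverges (above the triangle threshold p ~ 1/n).


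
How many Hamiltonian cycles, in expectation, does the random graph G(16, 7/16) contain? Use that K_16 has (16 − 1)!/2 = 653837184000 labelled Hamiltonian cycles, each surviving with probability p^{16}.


K_16 has (16 − 1)!/2 = 653837184000 labelled Hamiltonian cycles.
For each such Hamiltonian cycle H, let X_H = 1 if all 16 edges of H are present in G. Then P[X_H = 1] = p^{16} = (7/16)^{16} = 33232930569601/18446744073709551616.
Summing the indicators: E[X] = Σ_H E[X_H] = 653837184000 · p^{16} = 653837184000 · 33232930569601/18446744073709551616 = 21219654042671322112875/18014398509481984.
Numerically: E[X] ≈ 1.18e+06.

E[X] = 653837184000 · (7/16)^{16} = 21219654042671322112875/18014398509481984 ≈ 1.18e+06.


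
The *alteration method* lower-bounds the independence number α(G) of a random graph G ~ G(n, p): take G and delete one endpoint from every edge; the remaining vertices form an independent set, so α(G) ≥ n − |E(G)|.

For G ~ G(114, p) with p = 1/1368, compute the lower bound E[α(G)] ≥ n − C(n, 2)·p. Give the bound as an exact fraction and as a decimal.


E[|E(G)|] = C(114, 2)·p = 6441 · (1/1368) = 113/24.
E[α(G)] ≥ n − E[|E(G)|] = 114 − 113/24 = 2623/24.
Numerically: ≈ 109.29167.
(This is only a lower bound; the true E[α(G)] may be larger.)

E[α(G)] ≥ 2623/24 ≈ 109.29167.


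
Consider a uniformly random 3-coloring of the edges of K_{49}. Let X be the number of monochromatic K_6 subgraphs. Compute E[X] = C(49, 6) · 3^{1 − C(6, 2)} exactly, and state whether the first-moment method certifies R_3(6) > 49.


E[X] = C(49, 6) · 3^{1 − 15} = 13983816 · 3^{−14} = 13983816/4782969.
As a reduced fraction: E[X] = 4661272/1594323 ≈ 2.923669.
Is E[X] < 1? NO.
Since E[X] ≥ 1, the first-moment bound is inconclusive at n = 49; it does NOT by itself certify R_3(6) > 49.

E[X] = 4661272/1594323 ≈ 2.923669; E[X] ≥ 1; first-moment method inconclusive here.


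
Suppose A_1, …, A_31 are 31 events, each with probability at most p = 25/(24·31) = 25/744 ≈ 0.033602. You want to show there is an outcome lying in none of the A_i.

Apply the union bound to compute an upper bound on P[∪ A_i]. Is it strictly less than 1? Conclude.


Union bound: P[∪_{i=1}^{31} A_i] ≤ Σ_i P[A_i] ≤ 31·p = 31·(25/744) = 25/24.
Numerically: 25/24 ≈ 1.041667.
Is 25/24 < 1? NO.
Since the bound 25/24 is ≥ 1, the union bound is uninformative here; it does NOT by itself certify existence.

31·p = 25/24 ≈ 1.041667; existence NOT certified by the union bound.


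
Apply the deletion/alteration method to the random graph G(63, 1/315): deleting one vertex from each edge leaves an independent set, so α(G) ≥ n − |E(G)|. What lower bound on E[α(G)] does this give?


E[|E(G)|] = C(63, 2)·p = 1953 · (1/315) = 31/5.
E[α(G)] ≥ n − E[|E(G)|] = 63 − 31/5 = 284/5.
Numerically: ≈ 56.8000.
(This is only a lower bound; the true E[α(G)] may be larger.)

E[α(G)] ≥ 284/5 ≈ 56.8000.


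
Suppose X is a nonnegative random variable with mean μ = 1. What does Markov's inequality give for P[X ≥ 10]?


μ = E[X] = 1, a = 10.
Markov: P[X ≥ 10] ≤ μ/a = (1)/10 = 1/10.
Numerically: ≈ 0.100000.
(Since a = 10 > μ = 1.000000, the bound 1/10 is < 1 and informative.)

P[X ≥ 10] ≤ 1/10 ≈ 0.100000.


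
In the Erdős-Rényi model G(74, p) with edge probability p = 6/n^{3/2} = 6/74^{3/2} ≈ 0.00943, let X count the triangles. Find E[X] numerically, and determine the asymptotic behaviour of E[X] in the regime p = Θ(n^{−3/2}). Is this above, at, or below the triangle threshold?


Number of potential triangles: C(74, 3) = 64824.
Each occurs with probability p³ ≈ (0.00943)³ ≈ 8.37358e-07.
By linearity: E[X] = C(74, 3)·p³ ≈ 64824 · 8.37358e-07 ≈ 0.054.
Since α = 3/2 > 1, p = c/n^{3/2} = o(1/n) is below the triangle threshold p ~ 1/n. Asymptotically E[X] ~ (c³/6)·n^{3(1−α)} = (6³/6)·n^{-1.5} → 0, so by Markov's inequality G has no triangles w.h.p.

E[X] ≈ 0.054; in regime p = Θ(1/n^{3/2}) E[X] tends to 0 (below the triangle threshold p ~ 1/n).


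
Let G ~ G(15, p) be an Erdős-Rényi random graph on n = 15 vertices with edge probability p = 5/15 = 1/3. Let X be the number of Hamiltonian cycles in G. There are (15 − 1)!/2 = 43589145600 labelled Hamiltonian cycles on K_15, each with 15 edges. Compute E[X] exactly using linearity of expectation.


K_15 has (15 − 1)!/2 = 43589145600 labelled Hamiltonian cycles.
For each such Hamiltonian cycle H, let X_H = 1 if all 15 edges of H are present in G. Then P[X_H = 1] = p^{15} = (1/3)^{15} = 1/14348907.
By linearity of expectation: E[X] = Σ_H E[X_H] = 43589145600 · p^{15} = 43589145600 · 1/14348907 = 179379200/59049.
Numerically: E[X] ≈ 3037.8.

E[X] = 43589145600 · (1/3)^{15} = 179379200/59049 ≈ 3037.8.


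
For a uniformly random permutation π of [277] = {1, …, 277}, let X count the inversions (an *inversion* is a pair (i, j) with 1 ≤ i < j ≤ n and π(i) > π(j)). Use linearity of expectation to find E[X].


Write X = Σ X_I over the C(277, 2) = 38226 pairs i < j, with X_I the indicator of one inversion.
There are 38226 indicators.
For each fixed pair i < j, the values π(i) and π(j) are two distinct elements of {1, …, 277} in uniformly random order; by symmetry P[π(i) > π(j)] = 1/2.
By linearity: E[X] = 38226 · (1/2) = C(277, 2) · (1/2) = 38226/2 = 19113 ≈ 19113.000.

E[X] = 19113 = 19113.000.


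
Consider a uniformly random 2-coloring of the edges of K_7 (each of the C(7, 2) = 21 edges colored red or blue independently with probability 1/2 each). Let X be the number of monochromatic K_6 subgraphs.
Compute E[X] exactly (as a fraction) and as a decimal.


Let X = Σ_S X_S over the C(7, 6) = 7 subsets S of size 6, where X_S = 1 if the K_6 on S is monochromatic.
For a fixed S, the K_6 on S has C(6, 2) = 15 edges. P[all 15 edges red] = (1/2)^15, and likewise for blue, so P[monochromatic] = 2·(1/2)^15 = 2^{1 − 15} = 1/16384.
By linearity: E[X] = C(7, 6) · 2^{1 − 15} = 7 · 1/16384 = 7/16384.
Numerically: E[X] ≈ 0.000.

E[X] = C(7,6)·2^(1−C(6,2)) = 7/16384 ≈ 0.000.


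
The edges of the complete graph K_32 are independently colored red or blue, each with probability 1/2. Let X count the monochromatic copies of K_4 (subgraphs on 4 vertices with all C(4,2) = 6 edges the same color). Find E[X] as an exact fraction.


Let X = Σ_S X_S over the C(32, 4) = 35960 subsets S of size 4, where X_S = 1 if the K_4 on S is monochromatic.
For a fixed S, the K_4 on S has C(4, 2) = 6 edges. P[all 6 edges red] = (1/2)^6, and likewise for blue, so P[monochromatic] = 2·(1/2)^6 = 2^{1 − 6} = 1/32.
Summing: E[X] = C(32, 4) · 2^{1 − 6} = 35960 · 1/32 = 4495/4.
Numerically: E[X] ≈ 1123.75000.

E[X] = C(32,4)·2^(1−C(4,2)) = 4495/4 ≈ 1123.75000.


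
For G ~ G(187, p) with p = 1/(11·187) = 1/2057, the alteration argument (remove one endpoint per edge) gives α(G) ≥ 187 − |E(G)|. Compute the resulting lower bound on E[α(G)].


E[|E(G)|] = C(187, 2)·p = 17391 · (1/2057) = 93/11.
E[α(G)] ≥ n − E[|E(G)|] = 187 − 93/11 = 1964/11.
Numerically: ≈ 178.545.
(This is only a lower bound; the true E[α(G)] may be larger.)

E[α(G)] ≥ 1964/11 ≈ 178.545.


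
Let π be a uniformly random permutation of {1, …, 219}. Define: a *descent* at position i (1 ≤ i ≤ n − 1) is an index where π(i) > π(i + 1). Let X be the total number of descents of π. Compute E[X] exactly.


Write X = Σ X_I over i = 1, …, 218, with X_I the indicator of one descent.
There are 218 indicators.
For each fixed i, the pair (π(i), π(i+1)) is a uniformly random ordered pair of distinct values from {1, …, 219}; by symmetry P[π(i) > π(i+1)] = 1/2.
By linearity: E[X] = 218 · (1/2) = (219 − 1) · (1/2) = 109 ≈ 109.000000.

E[X] = 109 = 109.000000.


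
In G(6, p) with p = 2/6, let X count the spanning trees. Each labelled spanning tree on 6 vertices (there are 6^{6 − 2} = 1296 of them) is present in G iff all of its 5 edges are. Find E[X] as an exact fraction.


K_6 has 6^{6 − 2} = 1296 labelled spanning trees.
For each such spanning tree H, let X_H = 1 if all 5 edges of H are present in G. Then P[X_H = 1] = p^{5} = (1/3)^{5} = 1/243.
By linearity: E[X] = Σ_H E[X_H] = 1296 · p^{5} = 1296 · 1/243 = 16/3.
Numerically: E[X] ≈ 5.33.

E[X] = 1296 · (1/3)^{5} = 16/3 ≈ 5.33.


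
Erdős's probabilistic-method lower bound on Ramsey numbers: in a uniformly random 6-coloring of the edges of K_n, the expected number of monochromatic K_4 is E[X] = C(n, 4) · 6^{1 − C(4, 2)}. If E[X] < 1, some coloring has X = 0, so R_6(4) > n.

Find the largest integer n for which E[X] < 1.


We need C(n, 4) · 6^{1 − 6} < 1, i.e. C(n, 4) < 6^{6 − 1} = 7776.
Check values of n near the boundary:
  n = 18: C(18, 4) = 3060; 3060 < 7776? YES
  n = 19: C(19, 4) = 3876; 3876 < 7776? YES
  n = 20: C(20, 4) = 4845; 4845 < 7776? YES
  n = 21: C(21, 4) = 5985; 5985 < 7776? YES
  n = 22: C(22, 4) = 7315; 7315 < 7776? YES
  n = 23: C(23, 4) = 8855; 8855 < 7776? NO
The largest n with C(n, 4) < 7776 is n = 22 (where E[X] = 7315/7776 ≈ 0.9407150). Hence R_6(4) > 22, i.e. R_6(4) ≥ 23.

Largest n = 22; hence R_6(4) > 22.


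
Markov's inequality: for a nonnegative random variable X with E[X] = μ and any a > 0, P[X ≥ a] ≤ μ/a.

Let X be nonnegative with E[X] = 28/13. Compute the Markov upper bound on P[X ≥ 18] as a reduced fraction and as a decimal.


μ = E[X] = 28/13, a = 18.
Markov: P[X ≥ 18] ≤ μ/a = (28/13)/18 = 14/117.
Numerically: ≈ 0.11966.
(Since a = 18 > μ = 2.15385, the bound 14/117 is < 1 and informative.)

P[X ≥ 18] ≤ 14/117 ≈ 0.11966.


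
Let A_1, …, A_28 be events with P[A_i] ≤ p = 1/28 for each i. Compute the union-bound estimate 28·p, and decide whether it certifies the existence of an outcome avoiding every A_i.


Union bound: P[∪_{i=1}^{28} A_i] ≤ Σ_i P[A_i] ≤ 28·p = 28·(1/28) = 1.
Numerically: 1 ≈ 1.0000.
Is 1 < 1? NO.
Since the bound 1 is ≥ 1, the union bound is uninformative here; it does NOT by itself certify existence.

28·p = 1 ≈ 1.0000; existence NOT certified by the union bound.


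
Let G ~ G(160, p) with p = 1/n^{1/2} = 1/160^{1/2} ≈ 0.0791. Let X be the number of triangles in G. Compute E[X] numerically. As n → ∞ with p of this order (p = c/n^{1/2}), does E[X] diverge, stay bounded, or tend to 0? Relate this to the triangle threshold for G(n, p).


Number of potential triangles: C(160, 3) = 669920.
Each occurs with probability p³ ≈ (0.0791)³ ≈ 4.94106e-04.
By linearity: E[X] = C(160, 3)·p³ ≈ 669920 · 4.94106e-04 ≈ 331.011.
Since α = 1/2 < 1, p = c/n^{1/2} ≫ 1/n is above the triangle threshold p ~ 1/n. Asymptotically E[X] ~ (c³/6)·n^{3(1−α)} = (1³/6)·n^{1.5} → ∞; triangles are abundant w.h.p.

E[X] ≈ 331.011; in regime p = Θ(1/n^{1/2}) E[X] diverges (above the triangle threshold p ~ 1/n).


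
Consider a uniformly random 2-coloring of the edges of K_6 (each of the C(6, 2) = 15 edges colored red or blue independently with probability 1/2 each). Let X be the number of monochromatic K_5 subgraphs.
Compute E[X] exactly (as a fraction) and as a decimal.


Let X = Σ_S X_S over the C(6, 5) = 6 subsets S of size 5, where X_S = 1 if the K_5 on S is monochromatic.
For a fixed S, the K_5 on S has C(5, 2) = 10 edges. P[all 10 edges red] = (1/2)^10, and likewise for blue, so P[monochromatic] = 2·(1/2)^10 = 2^{1 − 10} = 1/512.
Summing: E[X] = C(6, 5) · 2^{1 − 10} = 6 · 1/512 = 3/256.
Numerically: E[X] ≈ 0.011719.

E[X] = C(6,5)·2^(1−C(5,2)) = 3/256 ≈ 0.011719.


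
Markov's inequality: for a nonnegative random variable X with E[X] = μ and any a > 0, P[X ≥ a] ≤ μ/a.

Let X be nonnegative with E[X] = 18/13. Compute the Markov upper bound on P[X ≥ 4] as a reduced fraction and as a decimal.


μ = E[X] = 18/13, a = 4.
Markov: P[X ≥ 4] ≤ μ/a = (18/13)/4 = 9/26.
Numerically: ≈ 0.34615.
(Since a = 4 > μ = 1.38462, the bound 9/26 is < 1 and informative.)

P[X ≥ 4] ≤ 9/26 ≈ 0.34615.


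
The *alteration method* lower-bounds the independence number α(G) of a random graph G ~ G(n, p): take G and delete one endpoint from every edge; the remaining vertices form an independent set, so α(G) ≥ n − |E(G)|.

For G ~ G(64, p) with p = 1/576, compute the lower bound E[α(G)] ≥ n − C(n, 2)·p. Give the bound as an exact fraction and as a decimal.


E[|E(G)|] = C(64, 2)·p = 2016 · (1/576) = 7/2.
E[α(G)] ≥ n − E[|E(G)|] = 64 − 7/2 = 121/2.
Numerically: ≈ 60.500000.
(This is only a lower bound; the true E[α(G)] may be larger.)

E[α(G)] ≥ 121/2 ≈ 60.500000.


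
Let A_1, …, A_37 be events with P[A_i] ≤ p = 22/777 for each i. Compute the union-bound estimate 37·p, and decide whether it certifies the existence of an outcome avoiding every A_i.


Union bound: P[∪_{i=1}^{37} A_i] ≤ Σ_i P[A_i] ≤ 37·p = 37·(22/777) = 22/21.
Numerically: 22/21 ≈ 1.048.
Is 22/21 < 1? NO.
Since the bound 22/21 is ≥ 1, the union bound is uninformative here; it does NOT by itself certify existence.

37·p = 22/21 ≈ 1.048; existence NOT certified by the union bound.


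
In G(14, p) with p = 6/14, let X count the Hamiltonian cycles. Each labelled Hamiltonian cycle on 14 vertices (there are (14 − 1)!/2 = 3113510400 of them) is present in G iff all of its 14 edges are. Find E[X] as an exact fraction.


K_14 has (14 − 1)!/2 = 3113510400 labelled Hamiltonian cycles.
For each such Hamiltonian cycle H, let X_H = 1 if all 14 edges of H are present in G. Then P[X_H = 1] = p^{14} = (3/7)^{14} = 4782969/678223072849.
By linearity of expectation: E[X] = Σ_H E[X_H] = 3113510400 · p^{14} = 3113510400 · 4782969/678223072849 = 2127403389196800/96889010407.
Numerically: E[X] ≈ 21957.

E[X] = 3113510400 · (3/7)^{14} = 2127403389196800/96889010407 ≈ 21957.


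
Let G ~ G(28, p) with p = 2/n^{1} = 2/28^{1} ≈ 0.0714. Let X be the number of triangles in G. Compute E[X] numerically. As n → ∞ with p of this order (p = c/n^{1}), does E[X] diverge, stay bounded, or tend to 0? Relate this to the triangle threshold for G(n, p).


Number of potential triangles: C(28, 3) = 3276.
Each occurs with probability p³ ≈ (0.0714)³ ≈ 3.64431e-04.
By linearity: E[X] = C(28, 3)·p³ ≈ 3276 · 3.64431e-04 ≈ 1.194.
Here α = 1, so p = 2/n is exactly at the triangle threshold p ~ 1/n. Asymptotically E[X] → c³/6 = 2³/6 = 4/3 ≈ 1.333, a bounded constant. In this regime the triangle count is asymptotically Poisson(c³/6).

E[X] ≈ 1.194; in regime p = Θ(1/n^{1}) E[X] stays bounded (at the triangle threshold p ~ 1/n).


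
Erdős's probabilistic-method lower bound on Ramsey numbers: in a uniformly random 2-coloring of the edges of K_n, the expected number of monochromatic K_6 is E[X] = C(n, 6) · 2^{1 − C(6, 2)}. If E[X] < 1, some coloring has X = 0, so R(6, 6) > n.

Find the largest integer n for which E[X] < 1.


We need C(n, 6) · 2^{1 − 15} < 1, i.e. C(n, 6) < 2^{15 − 1} = 16384.
Check values of n near the boundary:
  n = 12: C(12, 6) = 924; 924 < 16384? YES
  n = 13: C(13, 6) = 1716; 1716 < 16384? YES
  n = 14: C(14, 6) = 3003; 3003 < 16384? YES
  n = 15: C(15, 6) = 5005; 5005 < 16384? YES
  n = 16: C(16, 6) = 8008; 8008 < 16384? YES
  n = 17: C(17, 6) = 12376; 12376 < 16384? YES
  n = 18: C(18, 6) = 18564; 18564 < 16384? NO
  n = 19: C(19, 6) = 27132; 27132 < 16384? NO
The largest n with C(n, 6) < 16384 is n = 17 (where E[X] = 1547/2048 ≈ 0.755371). Hence R(6, 6) > 17, i.e. R(6, 6) ≥ 18.

Largest n = 17; hence R(6, 6) > 17.


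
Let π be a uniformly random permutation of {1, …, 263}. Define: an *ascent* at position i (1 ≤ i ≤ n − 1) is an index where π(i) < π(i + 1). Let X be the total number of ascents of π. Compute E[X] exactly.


Write X = Σ X_I over i = 1, …, 262, with X_I the indicator of one ascent.
There are 262 indicators.
For each fixed i, the pair (π(i), π(i+1)) is a uniformly random ordered pair of distinct values from {1, …, 263}; by symmetry P[π(i) < π(i+1)] = 1/2.
By linearity: E[X] = 262 · (1/2) = (263 − 1) · (1/2) = 131 ≈ 131.000.

E[X] = 131 = 131.000.


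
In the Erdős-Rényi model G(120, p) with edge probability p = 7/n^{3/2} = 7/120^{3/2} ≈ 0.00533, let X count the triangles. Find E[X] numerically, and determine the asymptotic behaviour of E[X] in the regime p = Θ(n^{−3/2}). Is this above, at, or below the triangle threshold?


Number of potential triangles: C(120, 3) = 280840.
Each occurs with probability p³ ≈ (0.00533)³ ≈ 1.51001e-07.
By linearity: E[X] = C(120, 3)·p³ ≈ 280840 · 1.51001e-07 ≈ 0.042.
Since α = 3/2 > 1, p = c/n^{3/2} = o(1/n) is below the triangle threshold p ~ 1/n. Asymptotically E[X] ~ (c³/6)·n^{3(1−α)} = (7³/6)·n^{-1.5} → 0, so by Markov's inequality G has no triangles w.h.p.

E[X] ≈ 0.042; in regime p = Θ(1/n^{3/2}) E[X] tends to 0 (below the triangle threshold p ~ 1/n).


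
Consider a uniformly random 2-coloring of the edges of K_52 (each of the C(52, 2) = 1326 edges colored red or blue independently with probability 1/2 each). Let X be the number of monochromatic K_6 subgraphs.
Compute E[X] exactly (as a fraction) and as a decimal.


Let X = Σ_S X_S over the C(52, 6) = 20358520 subsets S of size 6, where X_S = 1 if the K_6 on S is monochromatic.
For a fixed S, the K_6 on S has C(6, 2) = 15 edges. P[all 15 edges red] = (1/2)^15, and likewise for blue, so P[monochromatic] = 2·(1/2)^15 = 2^{1 − 15} = 1/16384.
By linearity: E[X] = C(52, 6) · 2^{1 − 15} = 20358520 · 1/16384 = 2544815/2048.
Numerically: E[X] ≈ 1242.58545.

E[X] = C(52,6)·2^(1−C(6,2)) = 2544815/2048 ≈ 1242.58545.


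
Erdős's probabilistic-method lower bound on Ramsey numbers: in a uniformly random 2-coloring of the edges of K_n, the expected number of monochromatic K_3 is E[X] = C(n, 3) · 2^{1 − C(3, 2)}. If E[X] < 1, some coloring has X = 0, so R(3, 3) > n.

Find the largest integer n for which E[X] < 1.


We need C(n, 3) · 2^{1 − 3} < 1, i.e. C(n, 3) < 2^{3 − 1} = 4.
Check values of n near the boundary:
  n = 3: C(3, 3) = 1; 1 < 4? YES
  n = 4: C(4, 3) = 4; 4 < 4? NO
  n = 5: C(5, 3) = 10; 10 < 4? NO
  n = 6: C(6, 3) = 20; 20 < 4? NO
The largest n with C(n, 3) < 4 is n = 3 (where E[X] = 1/4 ≈ 0.250000). Hence R(3, 3) > 3, i.e. R(3, 3) ≥ 4.

Largest n = 3; hence R(3, 3) > 3.


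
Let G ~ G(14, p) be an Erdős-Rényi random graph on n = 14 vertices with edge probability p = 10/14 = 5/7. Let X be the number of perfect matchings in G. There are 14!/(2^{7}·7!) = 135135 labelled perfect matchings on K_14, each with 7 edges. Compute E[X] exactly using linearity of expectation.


K_14 has 14!/(2^{7}·7!) = 135135 labelled perfect matchings.
For each such perfect matching H, let X_H = 1 if all 7 edges of H are present in G. Then P[X_H = 1] = p^{7} = (5/7)^{7} = 78125/823543.
Summing the indicators: E[X] = Σ_H E[X_H] = 135135 · p^{7} = 135135 · 78125/823543 = 1508203125/117649.
Numerically: E[X] ≈ 12820.

E[X] = 135135 · (5/7)^{7} = 1508203125/117649 ≈ 12820.


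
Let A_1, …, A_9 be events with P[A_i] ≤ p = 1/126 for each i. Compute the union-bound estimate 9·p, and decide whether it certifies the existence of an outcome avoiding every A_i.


Union bound: P[∪_{i=1}^{9} A_i] ≤ Σ_i P[A_i] ≤ 9·p = 9·(1/126) = 1/14.
Numerically: 1/14 ≈ 0.07143.
Is 1/14 < 1? YES.
Since P[∪ A_i] ≤ 1/14 < 1, the complement has P[∩ A_i^c] ≥ 1 − 1/14 = 13/14 > 0, so some outcome avoids every A_i.

9·p = 1/14 ≈ 0.07143; existence CERTIFIED by the union bound.


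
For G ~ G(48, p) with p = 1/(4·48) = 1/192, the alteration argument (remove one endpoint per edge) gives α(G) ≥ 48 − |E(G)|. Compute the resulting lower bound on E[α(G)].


E[|E(G)|] = C(48, 2)·p = 1128 · (1/192) = 47/8.
E[α(G)] ≥ n − E[|E(G)|] = 48 − 47/8 = 337/8.
Numerically: ≈ 42.125000.
(This is only a lower bound; the true E[α(G)] may be larger.)

E[α(G)] ≥ 337/8 ≈ 42.125000.


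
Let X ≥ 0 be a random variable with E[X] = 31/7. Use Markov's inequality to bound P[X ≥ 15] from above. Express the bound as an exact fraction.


μ = E[X] = 31/7, a = 15.
Markov: P[X ≥ 15] ≤ μ/a = (31/7)/15 = 31/105.
Numerically: ≈ 0.29524.
(Since a = 15 > μ = 4.42857, the bound 31/105 is < 1 and informative.)

P[X ≥ 15] ≤ 31/105 ≈ 0.29524.


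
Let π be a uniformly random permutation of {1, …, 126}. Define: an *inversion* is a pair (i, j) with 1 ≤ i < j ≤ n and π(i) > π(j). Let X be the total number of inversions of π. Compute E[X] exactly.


Write X = Σ X_I over the C(126, 2) = 7875 pairs i < j, with X_I the indicator of one inversion.
There are 7875 indicators.
For each fixed pair i < j, the values π(i) and π(j) are two distinct elements of {1, …, 126} in uniformly random order; by symmetry P[π(i) > π(j)] = 1/2.
By linearity: E[X] = 7875 · (1/2) = C(126, 2) · (1/2) = 7875/2 = 7875/2 ≈ 3937.500000.

E[X] = 7875/2 = 3937.500000.


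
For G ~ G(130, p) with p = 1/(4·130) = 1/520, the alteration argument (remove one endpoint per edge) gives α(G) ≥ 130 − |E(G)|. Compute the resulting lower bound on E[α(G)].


E[|E(G)|] = C(130, 2)·p = 8385 · (1/520) = 129/8.
E[α(G)] ≥ n − E[|E(G)|] = 130 − 129/8 = 911/8.
Numerically: ≈ 113.875.
(This is only a lower bound; the true E[α(G)] may be larger.)

E[α(G)] ≥ 911/8 ≈ 113.875.


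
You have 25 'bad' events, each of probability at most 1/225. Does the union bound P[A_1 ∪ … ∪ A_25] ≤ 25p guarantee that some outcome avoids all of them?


Union bound: P[∪_{i=1}^{25} A_i] ≤ Σ_i P[A_i] ≤ 25·p = 25·(1/225) = 1/9.
Numerically: 1/9 ≈ 0.111.
Is 1/9 < 1? YES.
Since P[∪ A_i] ≤ 1/9 < 1, the complement has P[∩ A_i^c] ≥ 1 − 1/9 = 8/9 > 0, so some outcome avoids every A_i.

25·p = 1/9 ≈ 0.111; existence CERTIFIED by the union bound.


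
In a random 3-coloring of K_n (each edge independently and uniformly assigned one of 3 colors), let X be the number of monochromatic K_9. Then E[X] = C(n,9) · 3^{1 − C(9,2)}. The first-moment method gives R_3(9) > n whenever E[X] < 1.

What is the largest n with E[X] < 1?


We need C(n, 9) · 3^{1 − 36} < 1, i.e. C(n, 9) < 3^{36 − 1} = 50031545098999707.
Check values of n near the boundary:
  n = 295: C(295, 9) = 41221140106119260; 41221140106119260 < 50031545098999707? YES
  n = 296: C(296, 9) = 42513789098994080; 42513789098994080 < 50031545098999707? YES
  n = 297: C(297, 9) = 43842345008337645; 43842345008337645 < 50031545098999707? YES
  n = 298: C(298, 9) = 45207677551849890; 45207677551849890 < 50031545098999707? YES
  n = 299: C(299, 9) = 46610674441390059; 46610674441390059 < 50031545098999707? YES
  n = 300: C(300, 9) = 48052241692154700; 48052241692154700 < 50031545098999707? YES
  n = 301: C(301, 9) = 49533303936090975; 49533303936090975 < 50031545098999707? YES
  n = 302: C(302, 9) = 51054804739588650; 51054804739588650 < 50031545098999707? NO
  n = 303: C(303, 9) = 52617706925494425; 52617706925494425 < 50031545098999707? NO
The largest n with C(n, 9) < 50031545098999707 is n = 301 (where E[X] = 16511101312030325/16677181699666569 ≈ 0.99004). Hence R_3(9) > 301, i.e. R_3(9) ≥ 302.

Largest n = 301; hence R_3(9) > 301.


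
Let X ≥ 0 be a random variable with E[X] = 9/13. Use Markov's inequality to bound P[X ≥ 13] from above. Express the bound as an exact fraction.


μ = E[X] = 9/13, a = 13.
Markov: P[X ≥ 13] ≤ μ/a = (9/13)/13 = 9/169.
Numerically: ≈ 0.053254.
(Since a = 13 > μ = 0.692308, the bound 9/169 is < 1 and informative.)

P[X ≥ 13] ≤ 9/169 ≈ 0.053254.


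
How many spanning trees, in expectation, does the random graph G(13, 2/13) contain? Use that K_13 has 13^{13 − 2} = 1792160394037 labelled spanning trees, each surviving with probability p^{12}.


K_13 has 13^{13 − 2} = 1792160394037 labelled spanning trees.
For each such spanning tree H, let X_H = 1 if all 12 edges of H are present in G. Then P[X_H = 1] = p^{12} = (2/13)^{12} = 4096/23298085122481.
By linearity of expectation: E[X] = Σ_H E[X_H] = 1792160394037 · p^{12} = 1792160394037 · 4096/23298085122481 = 4096/13.
Numerically: E[X] ≈ 315.

E[X] = 1792160394037 · (2/13)^{12} = 4096/13 ≈ 315.


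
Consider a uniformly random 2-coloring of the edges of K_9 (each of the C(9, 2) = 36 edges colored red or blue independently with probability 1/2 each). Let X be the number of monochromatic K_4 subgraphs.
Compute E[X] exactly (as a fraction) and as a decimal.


Let X = Σ_S X_S over the C(9, 4) = 126 subsets S of size 4, where X_S = 1 if the K_4 on S is monochromatic.
For a fixed S, the K_4 on S has C(4, 2) = 6 edges. P[all 6 edges red] = (1/2)^6, and likewise for blue, so P[monochromatic] = 2·(1/2)^6 = 2^{1 − 6} = 1/32.
Summing: E[X] = C(9, 4) · 2^{1 − 6} = 126 · 1/32 = 63/16.
Numerically: E[X] ≈ 3.937500.

E[X] = C(9,4)·2^(1−C(4,2)) = 63/16 ≈ 3.937500.


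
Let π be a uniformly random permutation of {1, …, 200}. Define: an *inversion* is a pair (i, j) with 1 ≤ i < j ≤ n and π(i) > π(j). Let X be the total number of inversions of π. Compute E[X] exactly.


Write X = Σ X_I over the C(200, 2) = 19900 pairs i < j, with X_I the indicator of one inversion.
There are 19900 indicators.
For each fixed pair i < j, the values π(i) and π(j) are two distinct elements of {1, …, 200} in uniformly random order; by symmetry P[π(i) > π(j)] = 1/2.
By linearity: E[X] = 19900 · (1/2) = C(200, 2) · (1/2) = 19900/2 = 9950 ≈ 9950.0000.

E[X] = 9950 = 9950.0000.


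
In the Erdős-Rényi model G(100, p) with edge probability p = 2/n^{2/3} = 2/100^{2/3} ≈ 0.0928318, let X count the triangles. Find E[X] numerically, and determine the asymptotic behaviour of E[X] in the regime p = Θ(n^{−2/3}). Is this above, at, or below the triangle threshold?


Number of potential triangles: C(100, 3) = 161700.
Each occurs with probability p³ ≈ (0.0928318)³ ≈ 8.00000000e-04.
By linearity: E[X] = C(100, 3)·p³ ≈ 161700 · 8.00000000e-04 ≈ 129.360000.
Since α = 2/3 < 1, p = c/n^{2/3} ≫ 1/n is above the triangle threshold p ~ 1/n. Asymptotically E[X] ~ (c³/6)·n^{3(1−α)} = (2³/6)·n^{1} → ∞; triangles are abundant w.h.p.

E[X] ≈ 129.360000; in regime p = Θ(1/n^{2/3}) E[X] diverges (above the triangle threshold p ~ 1/n).


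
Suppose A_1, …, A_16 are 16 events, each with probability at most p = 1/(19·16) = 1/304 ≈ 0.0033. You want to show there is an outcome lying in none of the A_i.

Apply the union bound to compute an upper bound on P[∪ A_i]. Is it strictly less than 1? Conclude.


Union bound: P[∪_{i=1}^{16} A_i] ≤ Σ_i P[A_i] ≤ 16·p = 16·(1/304) = 1/19.
Numerically: 1/19 ≈ 0.0526.
Is 1/19 < 1? YES.
Since P[∪ A_i] ≤ 1/19 < 1, the complement has P[∩ A_i^c] ≥ 1 − 1/19 = 18/19 > 0, so some outcome avoids every A_i.

16·p = 1/19 ≈ 0.0526; existence CERTIFIED by the union bound.
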